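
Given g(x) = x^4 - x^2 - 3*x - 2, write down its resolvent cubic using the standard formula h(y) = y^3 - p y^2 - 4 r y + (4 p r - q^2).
h(y) = y^3 + y^2 + 8*y - 1

Identify coefficients: p = -1, q = -3, r = -2.
Plug into h(y) = y^3 - p y^2 - 4 r y + (4 p r - q^2):
  h(y) = y^3 - (-1) y^2 - 4*(-2) y + (4*(-1)*(-2) - (-3)^2)
       = y^3 + (1) y^2 + (8) y + (-1).
Simplifying: h(y) = y^3 + y^2 + 8*y - 1.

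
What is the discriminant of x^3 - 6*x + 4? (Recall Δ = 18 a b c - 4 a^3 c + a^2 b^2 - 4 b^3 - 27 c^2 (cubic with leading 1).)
Δ = 432

For x^3 + a x^2 + b x + c the discriminant is Δ = 18 a b c - 4 a^3 c + a^2 b^2 - 4 b^3 - 27 c^2.
Plug a = 0, b = -6, c = 4:
  18*(0)*(-6)*(4) - 4*(0)^3*(4) + (0)^2*(-6)^2 - 4*(-6)^3 - 27*(4)^2
  = 0 + (0) + 0 + (864) + (-432)
  = 432.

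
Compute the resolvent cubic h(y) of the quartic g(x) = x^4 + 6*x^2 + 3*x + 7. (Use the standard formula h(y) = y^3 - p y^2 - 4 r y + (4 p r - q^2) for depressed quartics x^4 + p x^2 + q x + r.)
h(y) = y^3 - 6*y^2 - 28*y + 159

Identify coefficients: p = 6, q = 3, r = 7.
Plug into h(y) = y^3 - p y^2 - 4 r y + (4 p r - q^2):
  h(y) = y^3 - (6) y^2 - 4*(7) y + (4*(6)*(7) - (3)^2)
       = y^3 + (-6) y^2 + (-28) y + (159).
Simplifying: h(y) = y^3 - 6*y^2 - 28*y + 159.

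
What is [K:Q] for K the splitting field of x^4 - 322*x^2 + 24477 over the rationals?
[K:Q] = 4

f factors as (x^2 - 123)(x^2 - 199); the splitting field is K = Q(sqrt(123), sqrt(199)). Since 123, 199, and 24477 are all non-squares in Q, the three subfields Q(sqrt(123)), Q(sqrt(199)), Q(sqrt(24477)) are distinct degree-2 extensions, so [K:Q] = 4 (Klein four Galois group).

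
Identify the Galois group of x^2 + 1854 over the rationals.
Gal(K/Q) = Z/2Z (cyclic of order 2)

x^2 + 1854 is irreducible over Q since -1854 is not a rational square. The splitting field Q(sqrt(-1854)) has degree 2 over Q, and its unique nontrivial automorphism is sqrt(-1854) ↦ -sqrt(-1854). Hence Gal(Q(sqrt(-1854))/Q) = Z/2Z.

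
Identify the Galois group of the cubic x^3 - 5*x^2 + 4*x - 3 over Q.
Gal(K/Q) = S_3 (symmetric group of order 6)

Compute the discriminant of x^3 + (-5)*x^2 + (4)*x + (-3): Δ = -519. Since Δ is not a rational square, the Galois group is not contained in A_3; it must be the full S_3 (irreducibility of the cubic rules out anything smaller).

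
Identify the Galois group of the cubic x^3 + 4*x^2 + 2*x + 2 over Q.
Gal(K/Q) = S_3 (symmetric group of order 6)

Compute the discriminant of x^3 + (4)*x^2 + (2)*x + (2): Δ = -300. Since Δ is not a rational square, the Galois group is not contained in A_3; it must be the full S_3 (irreducibility of the cubic rules out anything smaller).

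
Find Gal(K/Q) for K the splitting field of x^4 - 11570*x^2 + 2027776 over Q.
Gal(K/Q) = Z/2Z (cyclic of order 2)

f factors as (x^2 - 178)(x^2 - 11392), so the splitting field is K = Q(sqrt(178), sqrt(11392)). The squarefree part of 178 is 178 and the squarefree part of 11392 is also 178, so sqrt(178) and sqrt(11392) are both rational multiples of sqrt(178). Hence Q(sqrt(178)) = Q(sqrt(11392)) = Q(sqrt(178)), and the splitting field collapses to a single degree-2 extension with Galois group Z/2Z.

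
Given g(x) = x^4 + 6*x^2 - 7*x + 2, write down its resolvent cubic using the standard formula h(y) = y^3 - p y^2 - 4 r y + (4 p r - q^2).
h(y) = y^3 - 6*y^2 - 8*y - 1

Identify coefficients: p = 6, q = -7, r = 2.
Plug into h(y) = y^3 - p y^2 - 4 r y + (4 p r - q^2):
  h(y) = y^3 - (6) y^2 - 4*(2) y + (4*(6)*(2) - (-7)^2)
       = y^3 + (-6) y^2 + (-8) y + (-1).
Simplifying: h(y) = y^3 - 6*y^2 - 8*y - 1.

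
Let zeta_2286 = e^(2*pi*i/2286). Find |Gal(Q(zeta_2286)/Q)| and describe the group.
|Gal(Q(zeta_2286)/Q)| = phi(2286) = 756; group ≅ (Z/2286Z)^* ≅ Z/6Z × Z/126Z

The n-th cyclotomic polynomial Φ_2286(x) is the minimal polynomial of zeta_2286 over Q and has degree phi(2286) = 756. So Q(zeta_2286) is a degree-756 Galois extension with Galois group (Z/2286Z)^*. By CRT, (Z/2286Z)^* ≅ (Z/2Z)^* × (Z/9Z)^* × (Z/127Z)^*. Each prime-power unit group is (Z/2Z)^* ≅ trivial group (order 1); (Z/9Z)^* ≅ Z/6Z; (Z/127Z)^* ≅ Z/126Z. Hence Gal(Q(zeta_2286)/Q) ≅ Z/6Z × Z/126Z.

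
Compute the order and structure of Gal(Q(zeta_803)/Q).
|Gal(Q(zeta_803)/Q)| = phi(803) = 720; group ≅ (Z/803Z)^* ≅ Z/10Z × Z/72Z

The n-th cyclotomic polynomial Φ_803(x) is the minimal polynomial of zeta_803 over Q and has degree phi(803) = 720. So Q(zeta_803) is a degree-720 Galois extension with Galois group (Z/803Z)^*. By CRT, (Z/803Z)^* ≅ (Z/11Z)^* × (Z/73Z)^*. Each prime-power unit group is (Z/11Z)^* ≅ Z/10Z; (Z/73Z)^* ≅ Z/72Z. Hence Gal(Q(zeta_803)/Q) ≅ Z/10Z × Z/72Z.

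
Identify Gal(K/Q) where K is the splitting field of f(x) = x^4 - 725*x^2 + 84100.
Gal(K/Q) = Z/2Z (cyclic of order 2)

f factors as (x^2 - 145)(x^2 - 580), so the splitting field is K = Q(sqrt(145), sqrt(580)). The squarefree part of 145 is 145 and the squarefree part of 580 is also 145, so sqrt(145) and sqrt(580) are both rational multiples of sqrt(145). Hence Q(sqrt(145)) = Q(sqrt(580)) = Q(sqrt(145)), and the splitting field collapses to a single degree-2 extension with Galois group Z/2Z.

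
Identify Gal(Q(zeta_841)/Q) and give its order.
|Gal(Q(zeta_841)/Q)| = phi(841) = 812; group ≅ (Z/841Z)^* ≅ Z/812Z

The n-th cyclotomic polynomial Φ_841(x) is the minimal polynomial of zeta_841 over Q and has degree phi(841) = 812. So Q(zeta_841) is a degree-812 Galois extension with Galois group (Z/841Z)^*. (Z/841Z)^* is cyclic since 841 is an odd prime power (or 4). Hence Gal(Q(zeta_841)/Q) ≅ Z/812Z.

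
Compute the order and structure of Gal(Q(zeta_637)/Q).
|Gal(Q(zeta_637)/Q)| = phi(637) = 504; group ≅ (Z/637Z)^* ≅ Z/12Z × Z/42Z

The n-th cyclotomic polynomial Φ_637(x) is the minimal polynomial of zeta_637 over Q and has degree phi(637) = 504. So Q(zeta_637) is a degree-504 Galois extension with Galois group (Z/637Z)^*. By CRT, (Z/637Z)^* ≅ (Z/49Z)^* × (Z/13Z)^*. Each prime-power unit group is (Z/49Z)^* ≅ Z/42Z; (Z/13Z)^* ≅ Z/12Z. Hence Gal(Q(zeta_637)/Q) ≅ Z/12Z × Z/42Z.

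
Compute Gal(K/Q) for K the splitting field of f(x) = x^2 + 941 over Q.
Gal(K/Q) = Z/2Z (cyclic of order 2)

x^2 + 941 is irreducible over Q since -941 is not a rational square. The splitting field Q(sqrt(-941)) has degree 2 over Q, and its unique nontrivial automorphism is sqrt(-941) ↦ -sqrt(-941). Hence Gal(Q(sqrt(-941))/Q) = Z/2Z.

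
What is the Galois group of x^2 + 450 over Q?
Gal(K/Q) = Z/2Z (cyclic of order 2)

x^2 + 450 is irreducible over Q since -450 is not a rational square. The splitting field Q(sqrt(-450)) has degree 2 over Q, and its unique nontrivial automorphism is sqrt(-450) ↦ -sqrt(-450). Hence Gal(Q(sqrt(-450))/Q) = Z/2Z.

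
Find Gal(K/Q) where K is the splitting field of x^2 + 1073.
Gal(K/Q) = Z/2Z (cyclic of order 2)

x^2 + 1073 is irreducible over Q since -1073 is not a rational square. The splitting field Q(sqrt(-1073)) has degree 2 over Q, and its unique nontrivial automorphism is sqrt(-1073) ↦ -sqrt(-1073). Hence Gal(Q(sqrt(-1073))/Q) = Z/2Z.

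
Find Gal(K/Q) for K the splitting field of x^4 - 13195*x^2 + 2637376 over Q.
Gal(K/Q) = Z/2Z (cyclic of order 2)

f factors as (x^2 - 203)(x^2 - 12992), so the splitting field is K = Q(sqrt(203), sqrt(12992)). The squarefree part of 203 is 203 and the squarefree part of 12992 is also 203, so sqrt(203) and sqrt(12992) are both rational multiples of sqrt(203). Hence Q(sqrt(203)) = Q(sqrt(12992)) = Q(sqrt(203)), and the splitting field collapses to a single degree-2 extension with Galois group Z/2Z.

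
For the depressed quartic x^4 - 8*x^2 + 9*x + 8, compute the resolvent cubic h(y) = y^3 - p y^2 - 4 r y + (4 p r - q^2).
h(y) = y^3 + 8*y^2 - 32*y - 337

Identify coefficients: p = -8, q = 9, r = 8.
Plug into h(y) = y^3 - p y^2 - 4 r y + (4 p r - q^2):
  h(y) = y^3 - (-8) y^2 - 4*(8) y + (4*(-8)*(8) - (9)^2)
       = y^3 + (8) y^2 + (-32) y + (-337).
Simplifying: h(y) = y^3 + 8*y^2 - 32*y - 337.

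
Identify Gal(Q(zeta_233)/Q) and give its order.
|Gal(Q(zeta_233)/Q)| = phi(233) = 232; group ≅ (Z/233Z)^* ≅ Z/232Z

The n-th cyclotomic polynomial Φ_233(x) is the minimal polynomial of zeta_233 over Q and has degree phi(233) = 232. So Q(zeta_233) is a degree-232 Galois extension with Galois group (Z/233Z)^*. (Z/233Z)^* is cyclic since 233 is an odd prime power (or 4). Hence Gal(Q(zeta_233)/Q) ≅ Z/232Z.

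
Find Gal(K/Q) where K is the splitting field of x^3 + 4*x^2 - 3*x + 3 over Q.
Gal(K/Q) = S_3 (symmetric group of order 6)

Compute the discriminant of x^3 + (4)*x^2 + (-3)*x + (3): Δ = -1407. Since Δ is not a rational square, the Galois group is not contained in A_3; it must be the full S_3 (irreducibility of the cubic rules out anything smaller).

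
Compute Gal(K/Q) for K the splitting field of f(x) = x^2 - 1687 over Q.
Gal(K/Q) = Z/2Z (cyclic of order 2)

x^2 - 1687 is irreducible over Q since 1687 is not a rational square. The splitting field Q(sqrt(1687)) has degree 2 over Q, and its unique nontrivial automorphism is sqrt(1687) ↦ -sqrt(1687). Hence Gal(Q(sqrt(1687))/Q) = Z/2Z.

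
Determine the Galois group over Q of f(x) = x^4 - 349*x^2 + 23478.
Gal(K/Q) = V_4 (Klein four-group, Z/2Z × Z/2Z)

f factors as (x^2 - 91)(x^2 - 258), so the splitting field is K = Q(sqrt(91), sqrt(258)). The elements 91, 258, 23478 are all non-squares in Q, so sqrt(91) and sqrt(258) generate independent quadratic extensions. Thus [K:Q] = 4 and Gal(K/Q) is generated by the two order-2 automorphisms sqrt(91) ↦ -sqrt(91) and sqrt(258) ↦ -sqrt(258), giving V_4.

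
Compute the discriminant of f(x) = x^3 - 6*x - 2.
Δ = 756

For a depressed cubic x^3 + p x + q the discriminant is Δ = -4 p^3 - 27 q^2 = -4*(-6)^3 - 27*(-2)^2 = 864 - 108 = 756.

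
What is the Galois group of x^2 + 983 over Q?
Gal(K/Q) = Z/2Z (cyclic of order 2)

x^2 + 983 is irreducible over Q since -983 is not a rational square. The splitting field Q(sqrt(-983)) has degree 2 over Q, and its unique nontrivial automorphism is sqrt(-983) ↦ -sqrt(-983). Hence Gal(Q(sqrt(-983))/Q) = Z/2Z.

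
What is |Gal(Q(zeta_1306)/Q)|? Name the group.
|Gal(Q(zeta_1306)/Q)| = phi(1306) = 652; group ≅ (Z/1306Z)^* ≅ Z/652Z

The n-th cyclotomic polynomial Φ_1306(x) is the minimal polynomial of zeta_1306 over Q and has degree phi(1306) = 652. So Q(zeta_1306) is a degree-652 Galois extension with Galois group (Z/1306Z)^*. By CRT, (Z/1306Z)^* ≅ (Z/2Z)^* × (Z/653Z)^*. Each prime-power unit group is (Z/2Z)^* ≅ trivial group (order 1); (Z/653Z)^* ≅ Z/652Z. Hence Gal(Q(zeta_1306)/Q) ≅ Z/652Z.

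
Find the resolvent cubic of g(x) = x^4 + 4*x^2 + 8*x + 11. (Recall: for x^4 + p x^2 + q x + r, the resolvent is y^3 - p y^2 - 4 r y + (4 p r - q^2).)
h(y) = y^3 - 4*y^2 - 44*y + 112

Identify coefficients: p = 4, q = 8, r = 11.
Plug into h(y) = y^3 - p y^2 - 4 r y + (4 p r - q^2):
  h(y) = y^3 - (4) y^2 - 4*(11) y + (4*(4)*(11) - (8)^2)
       = y^3 + (-4) y^2 + (-44) y + (112).
Simplifying: h(y) = y^3 - 4*y^2 - 44*y + 112.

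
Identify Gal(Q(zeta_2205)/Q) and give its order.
|Gal(Q(zeta_2205)/Q)| = phi(2205) = 1008; group ≅ (Z/2205Z)^* ≅ Z/4Z × Z/6Z × Z/42Z

The n-th cyclotomic polynomial Φ_2205(x) is the minimal polynomial of zeta_2205 over Q and has degree phi(2205) = 1008. So Q(zeta_2205) is a degree-1008 Galois extension with Galois group (Z/2205Z)^*. By CRT, (Z/2205Z)^* ≅ (Z/9Z)^* × (Z/5Z)^* × (Z/49Z)^*. Each prime-power unit group is (Z/9Z)^* ≅ Z/6Z; (Z/5Z)^* ≅ Z/4Z; (Z/49Z)^* ≅ Z/42Z. Hence Gal(Q(zeta_2205)/Q) ≅ Z/4Z × Z/6Z × Z/42Z.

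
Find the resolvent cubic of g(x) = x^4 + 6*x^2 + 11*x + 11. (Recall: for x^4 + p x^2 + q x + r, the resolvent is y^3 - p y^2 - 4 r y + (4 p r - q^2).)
h(y) = y^3 - 6*y^2 - 44*y + 143

Identify coefficients: p = 6, q = 11, r = 11.
Plug into h(y) = y^3 - p y^2 - 4 r y + (4 p r - q^2):
  h(y) = y^3 - (6) y^2 - 4*(11) y + (4*(6)*(11) - (11)^2)
       = y^3 + (-6) y^2 + (-44) y + (143).
Simplifying: h(y) = y^3 - 6*y^2 - 44*y + 143.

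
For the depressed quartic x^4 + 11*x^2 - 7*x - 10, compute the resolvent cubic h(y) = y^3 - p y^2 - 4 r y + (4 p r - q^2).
h(y) = y^3 - 11*y^2 + 40*y - 489

Identify coefficients: p = 11, q = -7, r = -10.
Plug into h(y) = y^3 - p y^2 - 4 r y + (4 p r - q^2):
  h(y) = y^3 - (11) y^2 - 4*(-10) y + (4*(11)*(-10) - (-7)^2)
       = y^3 + (-11) y^2 + (40) y + (-489).
Simplifying: h(y) = y^3 - 11*y^2 + 40*y - 489.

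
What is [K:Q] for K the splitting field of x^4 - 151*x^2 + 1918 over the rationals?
[K:Q] = 4

f factors as (x^2 - 137)(x^2 - 14); the splitting field is K = Q(sqrt(137), sqrt(14)). Since 137, 14, and 1918 are all non-squares in Q, the three subfields Q(sqrt(137)), Q(sqrt(14)), Q(sqrt(1918)) are distinct degree-2 extensions, so [K:Q] = 4 (Klein four Galois group).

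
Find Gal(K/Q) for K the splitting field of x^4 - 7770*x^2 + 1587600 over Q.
Gal(K/Q) = Z/2Z (cyclic of order 2)

f factors as (x^2 - 7560)(x^2 - 210), so the splitting field is K = Q(sqrt(7560), sqrt(210)). The squarefree part of 7560 is 210 and the squarefree part of 210 is also 210, so sqrt(7560) and sqrt(210) are both rational multiples of sqrt(210). Hence Q(sqrt(7560)) = Q(sqrt(210)) = Q(sqrt(210)), and the splitting field collapses to a single degree-2 extension with Galois group Z/2Z.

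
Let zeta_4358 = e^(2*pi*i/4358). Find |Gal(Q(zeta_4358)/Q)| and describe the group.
|Gal(Q(zeta_4358)/Q)| = phi(4358) = 2178; group ≅ (Z/4358Z)^* ≅ Z/2178Z

The n-th cyclotomic polynomial Φ_4358(x) is the minimal polynomial of zeta_4358 over Q and has degree phi(4358) = 2178. So Q(zeta_4358) is a degree-2178 Galois extension with Galois group (Z/4358Z)^*. By CRT, (Z/4358Z)^* ≅ (Z/2Z)^* × (Z/2179Z)^*. Each prime-power unit group is (Z/2Z)^* ≅ trivial group (order 1); (Z/2179Z)^* ≅ Z/2178Z. Hence Gal(Q(zeta_4358)/Q) ≅ Z/2178Z.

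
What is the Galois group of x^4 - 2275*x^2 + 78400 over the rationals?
Gal(K/Q) = Z/2Z (cyclic of order 2)

f factors as (x^2 - 35)(x^2 - 2240), so the splitting field is K = Q(sqrt(35), sqrt(2240)). The squarefree part of 35 is 35 and the squarefree part of 2240 is also 35, so sqrt(35) and sqrt(2240) are both rational multiples of sqrt(35). Hence Q(sqrt(35)) = Q(sqrt(2240)) = Q(sqrt(35)), and the splitting field collapses to a single degree-2 extension with Galois group Z/2Z.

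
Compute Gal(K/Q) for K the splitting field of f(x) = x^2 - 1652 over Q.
Gal(K/Q) = Z/2Z (cyclic of order 2)

x^2 - 1652 is irreducible over Q since 1652 is not a rational square. The splitting field Q(sqrt(1652)) has degree 2 over Q, and its unique nontrivial automorphism is sqrt(1652) ↦ -sqrt(1652). Hence Gal(Q(sqrt(1652))/Q) = Z/2Z.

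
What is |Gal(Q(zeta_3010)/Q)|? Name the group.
|Gal(Q(zeta_3010)/Q)| = phi(3010) = 1008; group ≅ (Z/3010Z)^* ≅ Z/4Z × Z/6Z × Z/42Z

The n-th cyclotomic polynomial Φ_3010(x) is the minimal polynomial of zeta_3010 over Q and has degree phi(3010) = 1008. So Q(zeta_3010) is a degree-1008 Galois extension with Galois group (Z/3010Z)^*. By CRT, (Z/3010Z)^* ≅ (Z/2Z)^* × (Z/5Z)^* × (Z/7Z)^* × (Z/43Z)^*. Each prime-power unit group is (Z/2Z)^* ≅ trivial group (order 1); (Z/5Z)^* ≅ Z/4Z; (Z/7Z)^* ≅ Z/6Z; (Z/43Z)^* ≅ Z/42Z. Hence Gal(Q(zeta_3010)/Q) ≅ Z/4Z × Z/6Z × Z/42Z.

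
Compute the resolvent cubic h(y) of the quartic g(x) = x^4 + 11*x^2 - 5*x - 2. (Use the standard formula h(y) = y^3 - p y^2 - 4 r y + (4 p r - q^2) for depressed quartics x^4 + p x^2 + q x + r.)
h(y) = y^3 - 11*y^2 + 8*y - 113

Identify coefficients: p = 11, q = -5, r = -2.
Plug into h(y) = y^3 - p y^2 - 4 r y + (4 p r - q^2):
  h(y) = y^3 - (11) y^2 - 4*(-2) y + (4*(11)*(-2) - (-5)^2)
       = y^3 + (-11) y^2 + (8) y + (-113).
Simplifying: h(y) = y^3 - 11*y^2 + 8*y - 113.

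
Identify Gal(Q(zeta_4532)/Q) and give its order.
|Gal(Q(zeta_4532)/Q)| = phi(4532) = 2040; group ≅ (Z/4532Z)^* ≅ Z/2Z × Z/10Z × Z/102Z

The n-th cyclotomic polynomial Φ_4532(x) is the minimal polynomial of zeta_4532 over Q and has degree phi(4532) = 2040. So Q(zeta_4532) is a degree-2040 Galois extension with Galois group (Z/4532Z)^*. By CRT, (Z/4532Z)^* ≅ (Z/4Z)^* × (Z/11Z)^* × (Z/103Z)^*. Each prime-power unit group is (Z/4Z)^* ≅ Z/2Z; (Z/11Z)^* ≅ Z/10Z; (Z/103Z)^* ≅ Z/102Z. Hence Gal(Q(zeta_4532)/Q) ≅ Z/2Z × Z/10Z × Z/102Z.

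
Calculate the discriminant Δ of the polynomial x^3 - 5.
Δ = -675

For a depressed cubic x^3 + p x + q the discriminant is Δ = -4 p^3 - 27 q^2 = -4*(0)^3 - 27*(-5)^2 = 0 - 675 = -675.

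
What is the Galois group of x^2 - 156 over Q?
Gal(K/Q) = Z/2Z (cyclic of order 2)

x^2 - 156 is irreducible over Q since 156 is not a rational square. The splitting field Q(sqrt(156)) has degree 2 over Q, and its unique nontrivial automorphism is sqrt(156) ↦ -sqrt(156). Hence Gal(Q(sqrt(156))/Q) = Z/2Z.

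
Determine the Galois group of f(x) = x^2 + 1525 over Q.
Gal(K/Q) = Z/2Z (cyclic of order 2)

x^2 + 1525 is irreducible over Q since -1525 is not a rational square. The splitting field Q(sqrt(-1525)) has degree 2 over Q, and its unique nontrivial automorphism is sqrt(-1525) ↦ -sqrt(-1525). Hence Gal(Q(sqrt(-1525))/Q) = Z/2Z.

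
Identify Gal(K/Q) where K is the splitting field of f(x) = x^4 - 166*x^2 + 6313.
Gal(K/Q) = V_4 (Klein four-group, Z/2Z × Z/2Z)

f factors as (x^2 - 59)(x^2 - 107), so the splitting field is K = Q(sqrt(59), sqrt(107)). The elements 59, 107, 6313 are all non-squares in Q, so sqrt(59) and sqrt(107) generate independent quadratic extensions. Thus [K:Q] = 4 and Gal(K/Q) is generated by the two order-2 automorphisms sqrt(59) ↦ -sqrt(59) and sqrt(107) ↦ -sqrt(107), giving V_4.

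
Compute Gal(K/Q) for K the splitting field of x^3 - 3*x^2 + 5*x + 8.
Gal(K/Q) = S_3 (symmetric group of order 6)

Compute the discriminant of x^3 + (-3)*x^2 + (5)*x + (8): Δ = -3299. Since Δ is not a rational square, the Galois group is not contained in A_3; it must be the full S_3 (irreducibility of the cubic rules out anything smaller).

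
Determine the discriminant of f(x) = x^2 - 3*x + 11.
Δ = -35

For a quadratic a x^2 + b x + c the discriminant is Δ = b^2 - 4ac = (-3)^2 - 4*(1)*(11) = 9 - (44) = -35.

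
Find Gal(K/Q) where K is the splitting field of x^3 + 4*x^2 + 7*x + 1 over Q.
Gal(K/Q) = S_3 (symmetric group of order 6)

Compute the discriminant of x^3 + (4)*x^2 + (7)*x + (1): Δ = -367. Since Δ is not a rational square, the Galois group is not contained in A_3; it must be the full S_3 (irreducibility of the cubic rules out anything smaller).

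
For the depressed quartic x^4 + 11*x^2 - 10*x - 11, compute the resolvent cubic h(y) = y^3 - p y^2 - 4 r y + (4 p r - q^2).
h(y) = y^3 - 11*y^2 + 44*y - 584

Identify coefficients: p = 11, q = -10, r = -11.
Plug into h(y) = y^3 - p y^2 - 4 r y + (4 p r - q^2):
  h(y) = y^3 - (11) y^2 - 4*(-11) y + (4*(11)*(-11) - (-10)^2)
       = y^3 + (-11) y^2 + (44) y + (-584).
Simplifying: h(y) = y^3 - 11*y^2 + 44*y - 584.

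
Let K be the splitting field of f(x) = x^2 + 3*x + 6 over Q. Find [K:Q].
[K:Q] = 2

The discriminant of x^2 + (3)*x + (6) is b^2 - 4c = 9 - (24) = -15. Since -15 is not a perfect square in Q, the polynomial is irreducible over Q. Its two roots generate a degree-2 extension, so [K:Q] = 2.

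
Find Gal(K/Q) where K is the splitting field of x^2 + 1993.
Gal(K/Q) = Z/2Z (cyclic of order 2)

x^2 + 1993 is irreducible over Q since -1993 is not a rational square. The splitting field Q(sqrt(-1993)) has degree 2 over Q, and its unique nontrivial automorphism is sqrt(-1993) ↦ -sqrt(-1993). Hence Gal(Q(sqrt(-1993))/Q) = Z/2Z.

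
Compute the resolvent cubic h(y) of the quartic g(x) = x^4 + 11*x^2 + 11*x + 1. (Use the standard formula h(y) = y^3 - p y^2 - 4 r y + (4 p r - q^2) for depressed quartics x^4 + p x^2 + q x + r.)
h(y) = y^3 - 11*y^2 - 4*y - 77

Identify coefficients: p = 11, q = 11, r = 1.
Plug into h(y) = y^3 - p y^2 - 4 r y + (4 p r - q^2):
  h(y) = y^3 - (11) y^2 - 4*(1) y + (4*(11)*(1) - (11)^2)
       = y^3 + (-11) y^2 + (-4) y + (-77).
Simplifying: h(y) = y^3 - 11*y^2 - 4*y - 77.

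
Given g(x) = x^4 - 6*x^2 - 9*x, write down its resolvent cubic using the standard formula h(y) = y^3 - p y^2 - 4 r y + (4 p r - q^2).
h(y) = y^3 + 6*y^2 - 81

Identify coefficients: p = -6, q = -9, r = 0.
Plug into h(y) = y^3 - p y^2 - 4 r y + (4 p r - q^2):
  h(y) = y^3 - (-6) y^2 - 4*(0) y + (4*(-6)*(0) - (-9)^2)
       = y^3 + (6) y^2 + (0) y + (-81).
Simplifying: h(y) = y^3 + 6*y^2 - 81.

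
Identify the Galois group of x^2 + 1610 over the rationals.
Gal(K/Q) = Z/2Z (cyclic of order 2)

x^2 + 1610 is irreducible over Q since -1610 is not a rational square. The splitting field Q(sqrt(-1610)) has degree 2 over Q, and its unique nontrivial automorphism is sqrt(-1610) ↦ -sqrt(-1610). Hence Gal(Q(sqrt(-1610))/Q) = Z/2Z.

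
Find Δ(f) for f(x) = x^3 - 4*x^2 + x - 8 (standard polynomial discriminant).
Δ = -3188

For x^3 + a x^2 + b x + c the discriminant is Δ = 18 a b c - 4 a^3 c + a^2 b^2 - 4 b^3 - 27 c^2.
Plug a = -4, b = 1, c = -8:
  18*(-4)*(1)*(-8) - 4*(-4)^3*(-8) + (-4)^2*(1)^2 - 4*(1)^3 - 27*(-8)^2
  = 576 + (-2048) + 16 + (-4) + (-1728)
  = -3188.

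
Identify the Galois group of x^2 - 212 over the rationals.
Gal(K/Q) = Z/2Z (cyclic of order 2)

x^2 - 212 is irreducible over Q since 212 is not a rational square. The splitting field Q(sqrt(212)) has degree 2 over Q, and its unique nontrivial automorphism is sqrt(212) ↦ -sqrt(212). Hence Gal(Q(sqrt(212))/Q) = Z/2Z.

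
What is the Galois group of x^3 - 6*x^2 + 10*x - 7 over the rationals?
Gal(K/Q) = S_3 (symmetric group of order 6)

Compute the discriminant of x^3 + (-6)*x^2 + (10)*x + (-7): Δ = -211. Since Δ is not a rational square, the Galois group is not contained in A_3; it must be the full S_3 (irreducibility of the cubic rules out anything smaller).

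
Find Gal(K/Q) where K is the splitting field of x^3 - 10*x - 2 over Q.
Gal(K/Q) = S_3 (symmetric group of order 6)

Compute the discriminant of x^3 + (0)*x^2 + (-10)*x + (-2): Δ = 3892. Since Δ is not a rational square, the Galois group is not contained in A_3; it must be the full S_3 (irreducibility of the cubic rules out anything smaller).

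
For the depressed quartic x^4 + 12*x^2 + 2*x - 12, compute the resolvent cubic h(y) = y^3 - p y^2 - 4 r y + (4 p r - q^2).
h(y) = y^3 - 12*y^2 + 48*y - 580

Identify coefficients: p = 12, q = 2, r = -12.
Plug into h(y) = y^3 - p y^2 - 4 r y + (4 p r - q^2):
  h(y) = y^3 - (12) y^2 - 4*(-12) y + (4*(12)*(-12) - (2)^2)
       = y^3 + (-12) y^2 + (48) y + (-580).
Simplifying: h(y) = y^3 - 12*y^2 + 48*y - 580.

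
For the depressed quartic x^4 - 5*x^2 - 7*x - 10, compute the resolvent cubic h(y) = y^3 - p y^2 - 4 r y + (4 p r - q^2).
h(y) = y^3 + 5*y^2 + 40*y + 151

Identify coefficients: p = -5, q = -7, r = -10.
Plug into h(y) = y^3 - p y^2 - 4 r y + (4 p r - q^2):
  h(y) = y^3 - (-5) y^2 - 4*(-10) y + (4*(-5)*(-10) - (-7)^2)
       = y^3 + (5) y^2 + (40) y + (151).
Simplifying: h(y) = y^3 + 5*y^2 + 40*y + 151.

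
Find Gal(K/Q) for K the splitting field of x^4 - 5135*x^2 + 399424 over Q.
Gal(K/Q) = Z/2Z (cyclic of order 2)

f factors as (x^2 - 5056)(x^2 - 79), so the splitting field is K = Q(sqrt(5056), sqrt(79)). The squarefree part of 5056 is 79 and the squarefree part of 79 is also 79, so sqrt(5056) and sqrt(79) are both rational multiples of sqrt(79). Hence Q(sqrt(5056)) = Q(sqrt(79)) = Q(sqrt(79)), and the splitting field collapses to a single degree-2 extension with Galois group Z/2Z.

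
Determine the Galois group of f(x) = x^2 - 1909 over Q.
Gal(K/Q) = Z/2Z (cyclic of order 2)

x^2 - 1909 is irreducible over Q since 1909 is not a rational square. The splitting field Q(sqrt(1909)) has degree 2 over Q, and its unique nontrivial automorphism is sqrt(1909) ↦ -sqrt(1909). Hence Gal(Q(sqrt(1909))/Q) = Z/2Z.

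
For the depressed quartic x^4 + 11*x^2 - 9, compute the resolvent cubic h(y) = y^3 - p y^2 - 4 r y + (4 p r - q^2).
h(y) = y^3 - 11*y^2 + 36*y - 396

Identify coefficients: p = 11, q = 0, r = -9.
Plug into h(y) = y^3 - p y^2 - 4 r y + (4 p r - q^2):
  h(y) = y^3 - (11) y^2 - 4*(-9) y + (4*(11)*(-9) - (0)^2)
       = y^3 + (-11) y^2 + (36) y + (-396).
Simplifying: h(y) = y^3 - 11*y^2 + 36*y - 396.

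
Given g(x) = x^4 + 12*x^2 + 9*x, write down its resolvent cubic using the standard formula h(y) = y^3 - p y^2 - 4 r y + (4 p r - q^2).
h(y) = y^3 - 12*y^2 - 81

Identify coefficients: p = 12, q = 9, r = 0.
Plug into h(y) = y^3 - p y^2 - 4 r y + (4 p r - q^2):
  h(y) = y^3 - (12) y^2 - 4*(0) y + (4*(12)*(0) - (9)^2)
       = y^3 + (-12) y^2 + (0) y + (-81).
Simplifying: h(y) = y^3 - 12*y^2 - 81.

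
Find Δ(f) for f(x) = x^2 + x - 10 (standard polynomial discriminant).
Δ = 41

For a quadratic a x^2 + b x + c the discriminant is Δ = b^2 - 4ac = (1)^2 - 4*(1)*(-10) = 1 - (-40) = 41.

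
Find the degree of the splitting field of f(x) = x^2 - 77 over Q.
[K:Q] = 2

The polynomial x^2 - 77 is irreducible over Q since 77 is not a perfect square. Its splitting field is Q(sqrt(77)), which has degree 2 over Q.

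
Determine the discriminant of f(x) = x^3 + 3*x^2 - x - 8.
Δ = -419

For x^3 + a x^2 + b x + c the discriminant is Δ = 18 a b c - 4 a^3 c + a^2 b^2 - 4 b^3 - 27 c^2.
Plug a = 3, b = -1, c = -8:
  18*(3)*(-1)*(-8) - 4*(3)^3*(-8) + (3)^2*(-1)^2 - 4*(-1)^3 - 27*(-8)^2
  = 432 + (864) + 9 + (4) + (-1728)
  = -419.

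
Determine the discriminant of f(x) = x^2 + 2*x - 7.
Δ = 32

For a quadratic a x^2 + b x + c the discriminant is Δ = b^2 - 4ac = (2)^2 - 4*(1)*(-7) = 4 - (-28) = 32.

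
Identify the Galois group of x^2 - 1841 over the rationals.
Gal(K/Q) = Z/2Z (cyclic of order 2)

x^2 - 1841 is irreducible over Q since 1841 is not a rational square. The splitting field Q(sqrt(1841)) has degree 2 over Q, and its unique nontrivial automorphism is sqrt(1841) ↦ -sqrt(1841). Hence Gal(Q(sqrt(1841))/Q) = Z/2Z.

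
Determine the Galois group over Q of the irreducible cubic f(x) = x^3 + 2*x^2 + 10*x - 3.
Gal(K/Q) = S_3 (symmetric group of order 6)

Compute the discriminant of x^3 + (2)*x^2 + (10)*x + (-3): Δ = -4827. Since Δ is not a rational square, the Galois group is not contained in A_3; it must be the full S_3 (irreducibility of the cubic rules out anything smaller).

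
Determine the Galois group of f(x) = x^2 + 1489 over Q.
Gal(K/Q) = Z/2Z (cyclic of order 2)

x^2 + 1489 is irreducible over Q since -1489 is not a rational square. The splitting field Q(sqrt(-1489)) has degree 2 over Q, and its unique nontrivial automorphism is sqrt(-1489) ↦ -sqrt(-1489). Hence Gal(Q(sqrt(-1489))/Q) = Z/2Z.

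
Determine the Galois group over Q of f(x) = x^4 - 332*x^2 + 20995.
Gal(K/Q) = V_4 (Klein four-group, Z/2Z × Z/2Z)

f factors as (x^2 - 85)(x^2 - 247), so the splitting field is K = Q(sqrt(85), sqrt(247)). The elements 85, 247, 20995 are all non-squares in Q, so sqrt(85) and sqrt(247) generate independent quadratic extensions. Thus [K:Q] = 4 and Gal(K/Q) is generated by the two order-2 automorphisms sqrt(85) ↦ -sqrt(85) and sqrt(247) ↦ -sqrt(247), giving V_4.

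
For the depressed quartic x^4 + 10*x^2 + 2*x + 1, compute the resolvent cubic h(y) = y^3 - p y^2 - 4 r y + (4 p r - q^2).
h(y) = y^3 - 10*y^2 - 4*y + 36

Identify coefficients: p = 10, q = 2, r = 1.
Plug into h(y) = y^3 - p y^2 - 4 r y + (4 p r - q^2):
  h(y) = y^3 - (10) y^2 - 4*(1) y + (4*(10)*(1) - (2)^2)
       = y^3 + (-10) y^2 + (-4) y + (36).
Simplifying: h(y) = y^3 - 10*y^2 - 4*y + 36.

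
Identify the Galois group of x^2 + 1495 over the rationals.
Gal(K/Q) = Z/2Z (cyclic of order 2)

x^2 + 1495 is irreducible over Q since -1495 is not a rational square. The splitting field Q(sqrt(-1495)) has degree 2 over Q, and its unique nontrivial automorphism is sqrt(-1495) ↦ -sqrt(-1495). Hence Gal(Q(sqrt(-1495))/Q) = Z/2Z.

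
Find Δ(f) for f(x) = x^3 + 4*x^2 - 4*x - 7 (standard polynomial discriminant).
Δ = 2997

For x^3 + a x^2 + b x + c the discriminant is Δ = 18 a b c - 4 a^3 c + a^2 b^2 - 4 b^3 - 27 c^2.
Plug a = 4, b = -4, c = -7:
  18*(4)*(-4)*(-7) - 4*(4)^3*(-7) + (4)^2*(-4)^2 - 4*(-4)^3 - 27*(-7)^2
  = 2016 + (1792) + 256 + (256) + (-1323)
  = 2997.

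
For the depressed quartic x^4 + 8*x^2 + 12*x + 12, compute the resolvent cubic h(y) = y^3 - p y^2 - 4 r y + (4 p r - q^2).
h(y) = y^3 - 8*y^2 - 48*y + 240

Identify coefficients: p = 8, q = 12, r = 12.
Plug into h(y) = y^3 - p y^2 - 4 r y + (4 p r - q^2):
  h(y) = y^3 - (8) y^2 - 4*(12) y + (4*(8)*(12) - (12)^2)
       = y^3 + (-8) y^2 + (-48) y + (240).
Simplifying: h(y) = y^3 - 8*y^2 - 48*y + 240.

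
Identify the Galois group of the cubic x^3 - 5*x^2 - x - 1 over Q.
Gal(K/Q) = S_3 (symmetric group of order 6)

Compute the discriminant of x^3 + (-5)*x^2 + (-1)*x + (-1): Δ = -588. Since Δ is not a rational square, the Galois group is not contained in A_3; it must be the full S_3 (irreducibility of the cubic rules out anything smaller).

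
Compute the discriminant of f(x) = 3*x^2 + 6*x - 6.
Δ = 108

For a quadratic a x^2 + b x + c the discriminant is Δ = b^2 - 4ac = (6)^2 - 4*(3)*(-6) = 36 - (-72) = 108.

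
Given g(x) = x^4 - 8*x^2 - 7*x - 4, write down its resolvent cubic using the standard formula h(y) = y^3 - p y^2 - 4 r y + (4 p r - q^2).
h(y) = y^3 + 8*y^2 + 16*y + 79

Identify coefficients: p = -8, q = -7, r = -4.
Plug into h(y) = y^3 - p y^2 - 4 r y + (4 p r - q^2):
  h(y) = y^3 - (-8) y^2 - 4*(-4) y + (4*(-8)*(-4) - (-7)^2)
       = y^3 + (8) y^2 + (16) y + (79).
Simplifying: h(y) = y^3 + 8*y^2 + 16*y + 79.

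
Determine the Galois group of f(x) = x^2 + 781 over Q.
Gal(K/Q) = Z/2Z (cyclic of order 2)

x^2 + 781 is irreducible over Q since -781 is not a rational square. The splitting field Q(sqrt(-781)) has degree 2 over Q, and its unique nontrivial automorphism is sqrt(-781) ↦ -sqrt(-781). Hence Gal(Q(sqrt(-781))/Q) = Z/2Z.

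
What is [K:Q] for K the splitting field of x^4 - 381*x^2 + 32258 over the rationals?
[K:Q] = 4

f factors as (x^2 - 127)(x^2 - 254); the splitting field is K = Q(sqrt(127), sqrt(254)). Since 127, 254, and 32258 are all non-squares in Q, the three subfields Q(sqrt(127)), Q(sqrt(254)), Q(sqrt(32258)) are distinct degree-2 extensions, so [K:Q] = 4 (Klein four Galois group).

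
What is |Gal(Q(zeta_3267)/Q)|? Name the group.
|Gal(Q(zeta_3267)/Q)| = phi(3267) = 1980; group ≅ (Z/3267Z)^* ≅ Z/18Z × Z/110Z

The n-th cyclotomic polynomial Φ_3267(x) is the minimal polynomial of zeta_3267 over Q and has degree phi(3267) = 1980. So Q(zeta_3267) is a degree-1980 Galois extension with Galois group (Z/3267Z)^*. By CRT, (Z/3267Z)^* ≅ (Z/27Z)^* × (Z/121Z)^*. Each prime-power unit group is (Z/27Z)^* ≅ Z/18Z; (Z/121Z)^* ≅ Z/110Z. Hence Gal(Q(zeta_3267)/Q) ≅ Z/18Z × Z/110Z.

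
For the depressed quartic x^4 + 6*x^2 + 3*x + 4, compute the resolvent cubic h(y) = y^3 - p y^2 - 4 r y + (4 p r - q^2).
h(y) = y^3 - 6*y^2 - 16*y + 87

Identify coefficients: p = 6, q = 3, r = 4.
Plug into h(y) = y^3 - p y^2 - 4 r y + (4 p r - q^2):
  h(y) = y^3 - (6) y^2 - 4*(4) y + (4*(6)*(4) - (3)^2)
       = y^3 + (-6) y^2 + (-16) y + (87).
Simplifying: h(y) = y^3 - 6*y^2 - 16*y + 87.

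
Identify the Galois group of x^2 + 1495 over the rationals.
Gal(K/Q) = Z/2Z (cyclic of order 2)

x^2 + 1495 is irreducible over Q since -1495 is not a rational square. The splitting field Q(sqrt(-1495)) has degree 2 over Q, and its unique nontrivial automorphism is sqrt(-1495) ↦ -sqrt(-1495). Hence Gal(Q(sqrt(-1495))/Q) = Z/2Z.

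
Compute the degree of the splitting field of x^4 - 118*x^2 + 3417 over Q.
[K:Q] = 4

f factors as (x^2 - 67)(x^2 - 51); the splitting field is K = Q(sqrt(67), sqrt(51)). Since 67, 51, and 3417 are all non-squares in Q, the three subfields Q(sqrt(67)), Q(sqrt(51)), Q(sqrt(3417)) are distinct degree-2 extensions, so [K:Q] = 4 (Klein four Galois group).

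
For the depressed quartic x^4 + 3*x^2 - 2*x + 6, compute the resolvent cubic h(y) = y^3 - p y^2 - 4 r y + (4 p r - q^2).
h(y) = y^3 - 3*y^2 - 24*y + 68

Identify coefficients: p = 3, q = -2, r = 6.
Plug into h(y) = y^3 - p y^2 - 4 r y + (4 p r - q^2):
  h(y) = y^3 - (3) y^2 - 4*(6) y + (4*(3)*(6) - (-2)^2)
       = y^3 + (-3) y^2 + (-24) y + (68).
Simplifying: h(y) = y^3 - 3*y^2 - 24*y + 68.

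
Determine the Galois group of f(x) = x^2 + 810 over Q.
Gal(K/Q) = Z/2Z (cyclic of order 2)

x^2 + 810 is irreducible over Q since -810 is not a rational square. The splitting field Q(sqrt(-810)) has degree 2 over Q, and its unique nontrivial automorphism is sqrt(-810) ↦ -sqrt(-810). Hence Gal(Q(sqrt(-810))/Q) = Z/2Z.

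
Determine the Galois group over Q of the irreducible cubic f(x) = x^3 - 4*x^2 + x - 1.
Gal(K/Q) = S_3 (symmetric group of order 6)

Compute the discriminant of x^3 + (-4)*x^2 + (1)*x + (-1): Δ = -199. Since Δ is not a rational square, the Galois group is not contained in A_3; it must be the full S_3 (irreducibility of the cubic rules out anything smaller).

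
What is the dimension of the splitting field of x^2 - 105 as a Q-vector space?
[K:Q] = 2

The polynomial x^2 - 105 is irreducible over Q since 105 is not a perfect square. Its splitting field is Q(sqrt(105)), which has degree 2 over Q.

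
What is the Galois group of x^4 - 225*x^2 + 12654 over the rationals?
Gal(K/Q) = V_4 (Klein four-group, Z/2Z × Z/2Z)

f factors as (x^2 - 111)(x^2 - 114), so the splitting field is K = Q(sqrt(111), sqrt(114)). The elements 111, 114, 12654 are all non-squares in Q, so sqrt(111) and sqrt(114) generate independent quadratic extensions. Thus [K:Q] = 4 and Gal(K/Q) is generated by the two order-2 automorphisms sqrt(111) ↦ -sqrt(111) and sqrt(114) ↦ -sqrt(114), giving V_4.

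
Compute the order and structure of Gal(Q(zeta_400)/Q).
|Gal(Q(zeta_400)/Q)| = phi(400) = 160; group ≅ (Z/400Z)^* ≅ Z/2Z × Z/4Z × Z/20Z

The n-th cyclotomic polynomial Φ_400(x) is the minimal polynomial of zeta_400 over Q and has degree phi(400) = 160. So Q(zeta_400) is a degree-160 Galois extension with Galois group (Z/400Z)^*. By CRT, (Z/400Z)^* ≅ (Z/16Z)^* × (Z/25Z)^*. Each prime-power unit group is (Z/16Z)^* ≅ Z/2Z × Z/4Z; (Z/25Z)^* ≅ Z/20Z. Hence Gal(Q(zeta_400)/Q) ≅ Z/2Z × Z/4Z × Z/20Z.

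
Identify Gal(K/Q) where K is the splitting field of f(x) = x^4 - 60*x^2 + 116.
Gal(K/Q) = V_4 (Klein four-group, Z/2Z × Z/2Z)

f factors as (x^2 - 2)(x^2 - 58), so the splitting field is K = Q(sqrt(2), sqrt(58)). The elements 2, 58, 116 are all non-squares in Q, so sqrt(2) and sqrt(58) generate independent quadratic extensions. Thus [K:Q] = 4 and Gal(K/Q) is generated by the two order-2 automorphisms sqrt(2) ↦ -sqrt(2) and sqrt(58) ↦ -sqrt(58), giving V_4.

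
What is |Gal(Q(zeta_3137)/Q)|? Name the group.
|Gal(Q(zeta_3137)/Q)| = phi(3137) = 3136; group ≅ (Z/3137Z)^* ≅ Z/3136Z

The n-th cyclotomic polynomial Φ_3137(x) is the minimal polynomial of zeta_3137 over Q and has degree phi(3137) = 3136. So Q(zeta_3137) is a degree-3136 Galois extension with Galois group (Z/3137Z)^*. (Z/3137Z)^* is cyclic since 3137 is an odd prime power (or 4). Hence Gal(Q(zeta_3137)/Q) ≅ Z/3136Z.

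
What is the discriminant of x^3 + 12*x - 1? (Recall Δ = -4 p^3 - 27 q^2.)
Δ = -6939

For a depressed cubic x^3 + p x + q the discriminant is Δ = -4 p^3 - 27 q^2 = -4*(12)^3 - 27*(-1)^2 = -6912 - 27 = -6939.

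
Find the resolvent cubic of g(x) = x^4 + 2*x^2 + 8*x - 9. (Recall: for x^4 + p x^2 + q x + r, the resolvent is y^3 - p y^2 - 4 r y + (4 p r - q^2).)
h(y) = y^3 - 2*y^2 + 36*y - 136

Identify coefficients: p = 2, q = 8, r = -9.
Plug into h(y) = y^3 - p y^2 - 4 r y + (4 p r - q^2):
  h(y) = y^3 - (2) y^2 - 4*(-9) y + (4*(2)*(-9) - (8)^2)
       = y^3 + (-2) y^2 + (36) y + (-136).
Simplifying: h(y) = y^3 - 2*y^2 + 36*y - 136.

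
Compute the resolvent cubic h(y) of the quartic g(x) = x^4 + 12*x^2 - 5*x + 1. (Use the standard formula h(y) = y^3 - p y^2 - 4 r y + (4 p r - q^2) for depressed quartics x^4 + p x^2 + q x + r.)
h(y) = y^3 - 12*y^2 - 4*y + 23

Identify coefficients: p = 12, q = -5, r = 1.
Plug into h(y) = y^3 - p y^2 - 4 r y + (4 p r - q^2):
  h(y) = y^3 - (12) y^2 - 4*(1) y + (4*(12)*(1) - (-5)^2)
       = y^3 + (-12) y^2 + (-4) y + (23).
Simplifying: h(y) = y^3 - 12*y^2 - 4*y + 23.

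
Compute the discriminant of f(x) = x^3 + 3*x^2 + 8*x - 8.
Δ = -5792

For x^3 + a x^2 + b x + c the discriminant is Δ = 18 a b c - 4 a^3 c + a^2 b^2 - 4 b^3 - 27 c^2.
Plug a = 3, b = 8, c = -8:
  18*(3)*(8)*(-8) - 4*(3)^3*(-8) + (3)^2*(8)^2 - 4*(8)^3 - 27*(-8)^2
  = -3456 + (864) + 576 + (-2048) + (-1728)
  = -5792.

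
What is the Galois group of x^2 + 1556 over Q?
Gal(K/Q) = Z/2Z (cyclic of order 2)

x^2 + 1556 is irreducible over Q since -1556 is not a rational square. The splitting field Q(sqrt(-1556)) has degree 2 over Q, and its unique nontrivial automorphism is sqrt(-1556) ↦ -sqrt(-1556). Hence Gal(Q(sqrt(-1556))/Q) = Z/2Z.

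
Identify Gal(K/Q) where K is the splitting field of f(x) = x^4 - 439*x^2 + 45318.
Gal(K/Q) = V_4 (Klein four-group, Z/2Z × Z/2Z)

f factors as (x^2 - 273)(x^2 - 166), so the splitting field is K = Q(sqrt(273), sqrt(166)). The elements 273, 166, 45318 are all non-squares in Q, so sqrt(273) and sqrt(166) generate independent quadratic extensions. Thus [K:Q] = 4 and Gal(K/Q) is generated by the two order-2 automorphisms sqrt(273) ↦ -sqrt(273) and sqrt(166) ↦ -sqrt(166), giving V_4.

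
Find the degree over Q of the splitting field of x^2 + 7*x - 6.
[K:Q] = 2

The discriminant of x^2 + (7)*x + (-6) is b^2 - 4c = 49 - (-24) = 73. Since 73 is not a perfect square in Q, the polynomial is irreducible over Q. Its two roots generate a degree-2 extension, so [K:Q] = 2.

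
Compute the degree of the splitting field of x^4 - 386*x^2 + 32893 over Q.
[K:Q] = 4

f factors as (x^2 - 127)(x^2 - 259); the splitting field is K = Q(sqrt(127), sqrt(259)). Since 127, 259, and 32893 are all non-squares in Q, the three subfields Q(sqrt(127)), Q(sqrt(259)), Q(sqrt(32893)) are distinct degree-2 extensions, so [K:Q] = 4 (Klein four Galois group).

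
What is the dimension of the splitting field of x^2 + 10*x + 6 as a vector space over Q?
[K:Q] = 2

The discriminant of x^2 + (10)*x + (6) is b^2 - 4c = 100 - (24) = 76. Since 76 is not a perfect square in Q, the polynomial is irreducible over Q. Its two roots generate a degree-2 extension, so [K:Q] = 2.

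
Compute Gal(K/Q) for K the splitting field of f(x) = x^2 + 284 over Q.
Gal(K/Q) = Z/2Z (cyclic of order 2)

x^2 + 284 is irreducible over Q since -284 is not a rational square. The splitting field Q(sqrt(-284)) has degree 2 over Q, and its unique nontrivial automorphism is sqrt(-284) ↦ -sqrt(-284). Hence Gal(Q(sqrt(-284))/Q) = Z/2Z.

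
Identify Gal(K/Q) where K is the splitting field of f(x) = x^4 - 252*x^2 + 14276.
Gal(K/Q) = V_4 (Klein four-group, Z/2Z × Z/2Z)

f factors as (x^2 - 86)(x^2 - 166), so the splitting field is K = Q(sqrt(86), sqrt(166)). The elements 86, 166, 14276 are all non-squares in Q, so sqrt(86) and sqrt(166) generate independent quadratic extensions. Thus [K:Q] = 4 and Gal(K/Q) is generated by the two order-2 automorphisms sqrt(86) ↦ -sqrt(86) and sqrt(166) ↦ -sqrt(166), giving V_4.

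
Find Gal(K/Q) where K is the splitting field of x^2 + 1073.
Gal(K/Q) = Z/2Z (cyclic of order 2)

x^2 + 1073 is irreducible over Q since -1073 is not a rational square. The splitting field Q(sqrt(-1073)) has degree 2 over Q, and its unique nontrivial automorphism is sqrt(-1073) ↦ -sqrt(-1073). Hence Gal(Q(sqrt(-1073))/Q) = Z/2Z.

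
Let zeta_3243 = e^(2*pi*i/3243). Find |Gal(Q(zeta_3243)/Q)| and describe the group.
|Gal(Q(zeta_3243)/Q)| = phi(3243) = 2024; group ≅ (Z/3243Z)^* ≅ Z/2Z × Z/22Z × Z/46Z

The n-th cyclotomic polynomial Φ_3243(x) is the minimal polynomial of zeta_3243 over Q and has degree phi(3243) = 2024. So Q(zeta_3243) is a degree-2024 Galois extension with Galois group (Z/3243Z)^*. By CRT, (Z/3243Z)^* ≅ (Z/3Z)^* × (Z/23Z)^* × (Z/47Z)^*. Each prime-power unit group is (Z/3Z)^* ≅ Z/2Z; (Z/23Z)^* ≅ Z/22Z; (Z/47Z)^* ≅ Z/46Z. Hence Gal(Q(zeta_3243)/Q) ≅ Z/2Z × Z/22Z × Z/46Z.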